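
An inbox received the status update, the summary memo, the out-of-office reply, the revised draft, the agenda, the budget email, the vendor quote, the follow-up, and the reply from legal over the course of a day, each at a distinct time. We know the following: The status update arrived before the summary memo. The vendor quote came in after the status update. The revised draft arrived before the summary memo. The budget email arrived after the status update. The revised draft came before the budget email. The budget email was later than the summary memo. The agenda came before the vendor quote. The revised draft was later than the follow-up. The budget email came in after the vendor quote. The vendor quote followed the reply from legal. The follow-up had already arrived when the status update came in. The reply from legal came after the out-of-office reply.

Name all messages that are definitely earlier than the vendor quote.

Directly stated before the vendor quote: the agenda, the reply from legal, and the status update.
The follow-up reaches the vendor quote via the follow-up → the status update → the vendor quote.
The out-of-office reply reaches the vendor quote via the out-of-office reply → the reply from legal → the vendor quote.
No chain forces the summary memo (or any of the others) ahead of the vendor quote.

the agenda, the follow-up, the out-of-office reply, the reply from legal, the status update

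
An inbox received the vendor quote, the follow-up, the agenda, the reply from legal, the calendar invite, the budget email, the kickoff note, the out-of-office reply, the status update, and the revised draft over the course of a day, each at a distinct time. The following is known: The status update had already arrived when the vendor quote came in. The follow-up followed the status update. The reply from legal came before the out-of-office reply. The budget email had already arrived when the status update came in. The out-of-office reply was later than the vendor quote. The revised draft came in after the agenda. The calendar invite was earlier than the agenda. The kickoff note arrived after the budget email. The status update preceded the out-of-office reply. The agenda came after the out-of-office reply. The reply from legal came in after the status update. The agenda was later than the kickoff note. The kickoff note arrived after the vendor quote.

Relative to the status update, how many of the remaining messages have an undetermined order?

Forced before the status update: the budget email; forced after the status update: the agenda, the follow-up, the kickoff note, the out-of-office reply, the reply from legal, the revised draft, and the vendor quote.
That leaves the calendar invite with no forced order relative to the status update — 1.

1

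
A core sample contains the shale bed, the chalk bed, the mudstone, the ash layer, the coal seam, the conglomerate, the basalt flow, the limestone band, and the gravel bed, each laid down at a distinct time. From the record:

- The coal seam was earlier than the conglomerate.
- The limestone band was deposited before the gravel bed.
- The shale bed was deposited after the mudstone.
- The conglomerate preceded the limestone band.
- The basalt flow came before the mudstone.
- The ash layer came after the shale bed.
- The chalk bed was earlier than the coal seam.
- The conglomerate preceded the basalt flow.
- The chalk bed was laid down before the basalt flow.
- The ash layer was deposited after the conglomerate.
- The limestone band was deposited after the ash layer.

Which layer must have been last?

Every other layer has a chain of constraints placing it before the gravel bed, so the gravel bed is last.

the gravel bed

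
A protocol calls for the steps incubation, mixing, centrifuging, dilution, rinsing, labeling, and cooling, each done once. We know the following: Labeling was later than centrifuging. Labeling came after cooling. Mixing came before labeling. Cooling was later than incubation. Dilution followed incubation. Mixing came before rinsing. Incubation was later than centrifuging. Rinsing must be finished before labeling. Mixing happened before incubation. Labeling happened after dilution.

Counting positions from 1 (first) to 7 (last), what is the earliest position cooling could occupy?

4

Centrifuging, incubation, and mixing must all come before cooling — 3 forced predecessors.
Nothing else is forced ahead of cooling, so its earliest slot is position 3 + 1 = 4.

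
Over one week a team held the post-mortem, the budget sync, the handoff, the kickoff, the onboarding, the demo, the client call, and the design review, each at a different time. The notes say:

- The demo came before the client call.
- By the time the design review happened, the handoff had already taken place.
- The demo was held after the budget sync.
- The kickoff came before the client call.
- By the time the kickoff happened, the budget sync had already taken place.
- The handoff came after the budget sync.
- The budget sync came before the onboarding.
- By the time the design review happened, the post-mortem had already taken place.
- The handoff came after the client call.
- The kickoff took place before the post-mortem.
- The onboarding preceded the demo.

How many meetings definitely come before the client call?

Directly stated before the client call: the demo and the kickoff.
The budget sync reaches the client call via the budget sync → the demo → the client call.
The onboarding reaches the client call via the onboarding → the demo → the client call.
No chain forces the design review (or any of the others) ahead of the client call.
That's the budget sync, the demo, the kickoff, and the onboarding — 4 in all.

4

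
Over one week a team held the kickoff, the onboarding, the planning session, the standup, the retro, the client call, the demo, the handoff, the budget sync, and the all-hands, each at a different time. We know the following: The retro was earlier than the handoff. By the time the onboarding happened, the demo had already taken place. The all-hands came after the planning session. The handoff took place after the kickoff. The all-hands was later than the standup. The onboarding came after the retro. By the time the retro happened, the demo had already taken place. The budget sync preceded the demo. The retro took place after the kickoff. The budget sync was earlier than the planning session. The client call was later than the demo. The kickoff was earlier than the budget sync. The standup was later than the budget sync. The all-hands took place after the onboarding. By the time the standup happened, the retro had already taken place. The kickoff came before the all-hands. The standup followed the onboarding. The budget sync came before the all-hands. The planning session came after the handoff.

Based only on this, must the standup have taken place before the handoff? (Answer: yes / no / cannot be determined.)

cannot be determined

No chain of stated constraints runs from the standup to the handoff, and none runs from the handoff to the standup either.
So the relative order of the standup and the handoff is not fixed by the given facts.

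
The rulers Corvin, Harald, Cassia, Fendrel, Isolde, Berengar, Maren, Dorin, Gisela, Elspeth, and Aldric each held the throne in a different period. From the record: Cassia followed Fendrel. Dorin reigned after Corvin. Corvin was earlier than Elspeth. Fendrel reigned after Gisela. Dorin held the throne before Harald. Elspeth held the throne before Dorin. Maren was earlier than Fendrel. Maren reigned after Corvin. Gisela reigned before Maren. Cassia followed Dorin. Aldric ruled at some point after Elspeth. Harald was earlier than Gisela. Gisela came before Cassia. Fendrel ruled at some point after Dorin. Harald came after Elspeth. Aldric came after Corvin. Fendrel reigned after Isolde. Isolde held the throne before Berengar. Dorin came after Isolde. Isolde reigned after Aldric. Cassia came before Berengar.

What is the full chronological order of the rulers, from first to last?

The constraints fix every adjacent pair, so only one ordering works:
Corvin → Elspeth → Aldric → Isolde → Dorin → Harald → Gisela → Maren → Fendrel → Cassia → Berengar.

Corvin, Elspeth, Aldric, Isolde, Dorin, Harald, Gisela, Maren, Fendrel, Cassia, Berengar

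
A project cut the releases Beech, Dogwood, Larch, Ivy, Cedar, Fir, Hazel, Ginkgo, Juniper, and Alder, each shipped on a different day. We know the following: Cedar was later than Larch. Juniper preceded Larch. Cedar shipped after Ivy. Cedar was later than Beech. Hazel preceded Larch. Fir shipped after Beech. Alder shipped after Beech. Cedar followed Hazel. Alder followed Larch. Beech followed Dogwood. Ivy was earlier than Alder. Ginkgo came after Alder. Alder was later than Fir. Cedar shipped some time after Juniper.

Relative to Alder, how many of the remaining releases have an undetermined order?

1

Forced before Alder: Beech, Dogwood, Fir, Hazel, Ivy, Juniper, and Larch; forced after Alder: Ginkgo.
That leaves Cedar with no forced order relative to Alder — 1.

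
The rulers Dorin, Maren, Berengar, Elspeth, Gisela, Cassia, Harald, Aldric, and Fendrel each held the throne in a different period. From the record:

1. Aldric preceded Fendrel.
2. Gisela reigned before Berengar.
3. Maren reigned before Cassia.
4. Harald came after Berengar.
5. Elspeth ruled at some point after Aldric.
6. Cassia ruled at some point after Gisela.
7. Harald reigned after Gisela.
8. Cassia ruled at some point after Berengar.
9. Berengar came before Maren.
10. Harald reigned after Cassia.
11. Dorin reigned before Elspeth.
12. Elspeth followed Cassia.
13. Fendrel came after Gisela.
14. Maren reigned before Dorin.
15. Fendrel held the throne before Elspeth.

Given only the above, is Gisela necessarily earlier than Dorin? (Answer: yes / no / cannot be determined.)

Chain the constraints: Gisela → Berengar → Maren → Dorin. Each link is directly stated, so Gisela comes before Dorin.

yes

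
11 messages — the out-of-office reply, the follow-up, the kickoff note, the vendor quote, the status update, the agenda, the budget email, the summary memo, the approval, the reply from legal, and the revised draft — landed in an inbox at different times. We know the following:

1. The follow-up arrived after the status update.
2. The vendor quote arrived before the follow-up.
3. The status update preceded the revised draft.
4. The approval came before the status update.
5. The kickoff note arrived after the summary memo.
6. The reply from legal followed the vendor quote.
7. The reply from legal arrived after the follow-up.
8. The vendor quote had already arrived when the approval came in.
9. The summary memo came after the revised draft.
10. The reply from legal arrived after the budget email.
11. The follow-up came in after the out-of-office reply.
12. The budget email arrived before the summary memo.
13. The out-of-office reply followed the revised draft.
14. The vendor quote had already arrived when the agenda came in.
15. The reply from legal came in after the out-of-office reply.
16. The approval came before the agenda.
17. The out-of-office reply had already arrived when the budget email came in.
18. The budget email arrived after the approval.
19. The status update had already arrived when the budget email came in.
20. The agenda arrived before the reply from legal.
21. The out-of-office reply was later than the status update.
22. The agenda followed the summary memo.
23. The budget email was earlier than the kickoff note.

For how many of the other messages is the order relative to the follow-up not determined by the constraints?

4

Forced before the follow-up: the approval, the out-of-office reply, the revised draft, the status update, and the vendor quote; forced after the follow-up: the reply from legal.
That leaves the agenda, the budget email, the kickoff note, and the summary memo with no forced order relative to the follow-up — 4.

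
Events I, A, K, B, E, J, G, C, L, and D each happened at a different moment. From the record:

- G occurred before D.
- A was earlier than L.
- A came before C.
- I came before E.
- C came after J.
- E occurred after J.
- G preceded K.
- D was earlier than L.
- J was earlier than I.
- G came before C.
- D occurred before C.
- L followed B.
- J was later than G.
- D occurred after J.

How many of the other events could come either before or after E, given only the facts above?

6

Forced before E: G, I, and J.
That leaves A, B, C, D, K, and L with no forced order relative to E — 6.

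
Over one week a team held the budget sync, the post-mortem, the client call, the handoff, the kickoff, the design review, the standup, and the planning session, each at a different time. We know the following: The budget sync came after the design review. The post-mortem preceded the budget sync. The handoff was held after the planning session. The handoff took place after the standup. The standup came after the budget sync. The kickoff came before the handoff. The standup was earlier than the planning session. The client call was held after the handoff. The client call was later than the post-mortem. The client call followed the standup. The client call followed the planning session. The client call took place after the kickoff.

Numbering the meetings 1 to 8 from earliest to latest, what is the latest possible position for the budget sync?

4

The budget sync must come before the client call, the handoff, the planning session, and the standup — 4 meetings forced after it.
Everything else can be placed before the budget sync in some valid order, so the budget sync can sit as late as position 8 − 4 = 4.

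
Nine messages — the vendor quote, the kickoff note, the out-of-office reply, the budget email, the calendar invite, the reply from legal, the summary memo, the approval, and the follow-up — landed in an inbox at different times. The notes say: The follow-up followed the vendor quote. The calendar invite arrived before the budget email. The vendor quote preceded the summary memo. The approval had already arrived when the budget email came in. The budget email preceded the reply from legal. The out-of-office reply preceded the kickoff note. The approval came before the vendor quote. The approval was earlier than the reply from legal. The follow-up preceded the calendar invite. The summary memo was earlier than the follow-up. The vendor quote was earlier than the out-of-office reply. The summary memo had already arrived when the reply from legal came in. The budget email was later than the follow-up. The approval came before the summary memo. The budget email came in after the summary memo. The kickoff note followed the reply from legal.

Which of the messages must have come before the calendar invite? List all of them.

the approval, the follow-up, the summary memo, the vendor quote

Directly stated before the calendar invite: the follow-up.
The approval reaches the calendar invite via the approval → the summary memo → the follow-up → the calendar invite.
The summary memo reaches the calendar invite via the summary memo → the follow-up → the calendar invite.
The vendor quote reaches the calendar invite via the vendor quote → the follow-up → the calendar invite.
No chain forces the budget email (or any of the others) ahead of the calendar invite.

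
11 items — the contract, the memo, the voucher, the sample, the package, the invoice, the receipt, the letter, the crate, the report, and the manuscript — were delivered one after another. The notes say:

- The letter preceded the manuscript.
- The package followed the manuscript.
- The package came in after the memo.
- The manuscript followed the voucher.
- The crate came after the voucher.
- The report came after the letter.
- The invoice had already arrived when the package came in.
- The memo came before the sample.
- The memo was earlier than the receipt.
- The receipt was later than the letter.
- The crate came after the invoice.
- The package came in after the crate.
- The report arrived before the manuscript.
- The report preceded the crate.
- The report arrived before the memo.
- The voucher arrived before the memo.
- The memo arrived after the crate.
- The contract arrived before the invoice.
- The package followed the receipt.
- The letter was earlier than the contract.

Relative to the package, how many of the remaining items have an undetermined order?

1

Forced before the package: the contract, the crate, the invoice, the letter, the manuscript, the memo, the receipt, the report, and the voucher.
That leaves the sample with no forced order relative to the package — 1.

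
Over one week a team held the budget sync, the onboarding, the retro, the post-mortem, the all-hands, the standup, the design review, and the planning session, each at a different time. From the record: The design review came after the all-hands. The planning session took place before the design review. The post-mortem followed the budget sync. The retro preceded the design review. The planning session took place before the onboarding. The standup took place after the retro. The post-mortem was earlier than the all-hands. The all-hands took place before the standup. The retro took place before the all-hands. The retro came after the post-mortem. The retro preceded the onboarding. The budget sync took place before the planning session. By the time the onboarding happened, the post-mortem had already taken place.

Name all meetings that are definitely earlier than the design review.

Directly stated before the design review: the all-hands, the planning session, and the retro.
The budget sync reaches the design review via the budget sync → the planning session → the design review.
The post-mortem reaches the design review via the post-mortem → the all-hands → the design review.
No chain forces the standup (or any of the others) ahead of the design review.

the all-hands, the budget sync, the planning session, the post-mortem, the retro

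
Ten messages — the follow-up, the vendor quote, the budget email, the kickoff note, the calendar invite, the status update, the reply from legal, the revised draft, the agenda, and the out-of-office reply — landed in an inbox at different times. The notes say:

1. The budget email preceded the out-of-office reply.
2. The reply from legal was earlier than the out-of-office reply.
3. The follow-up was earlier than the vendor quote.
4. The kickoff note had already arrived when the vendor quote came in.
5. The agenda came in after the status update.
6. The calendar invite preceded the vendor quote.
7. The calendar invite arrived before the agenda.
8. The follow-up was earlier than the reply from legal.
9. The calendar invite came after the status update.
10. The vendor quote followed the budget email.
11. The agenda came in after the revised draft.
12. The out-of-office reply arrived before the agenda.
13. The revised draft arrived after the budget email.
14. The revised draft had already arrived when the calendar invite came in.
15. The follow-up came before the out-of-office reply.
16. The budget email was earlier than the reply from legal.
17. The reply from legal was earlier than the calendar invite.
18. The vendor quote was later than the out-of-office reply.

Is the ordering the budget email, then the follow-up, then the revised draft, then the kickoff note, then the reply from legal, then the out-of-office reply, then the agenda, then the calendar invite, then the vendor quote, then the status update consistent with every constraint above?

The constraints require the calendar invite before the agenda, but in the proposed sequence the agenda appears ahead of the calendar invite. That one violation is enough.

no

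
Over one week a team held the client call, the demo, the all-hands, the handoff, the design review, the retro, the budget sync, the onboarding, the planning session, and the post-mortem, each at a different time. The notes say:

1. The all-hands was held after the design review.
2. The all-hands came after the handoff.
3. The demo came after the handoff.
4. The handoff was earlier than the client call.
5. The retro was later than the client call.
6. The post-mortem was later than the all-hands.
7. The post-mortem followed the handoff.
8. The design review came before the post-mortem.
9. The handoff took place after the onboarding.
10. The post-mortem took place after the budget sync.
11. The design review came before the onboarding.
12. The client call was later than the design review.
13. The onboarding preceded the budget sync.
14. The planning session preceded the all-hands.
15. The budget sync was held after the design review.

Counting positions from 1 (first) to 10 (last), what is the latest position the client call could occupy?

The client call must come before the retro — 1 meeting forced after it.
Everything else can be placed before the client call in some valid order, so the client call can sit as late as position 10 − 1 = 9.

9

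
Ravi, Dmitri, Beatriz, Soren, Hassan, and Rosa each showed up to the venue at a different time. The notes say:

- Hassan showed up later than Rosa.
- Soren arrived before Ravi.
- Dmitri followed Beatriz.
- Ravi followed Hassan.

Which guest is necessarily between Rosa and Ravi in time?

Hassan

Tracing the constraints gives Rosa → Hassan → Ravi, so Hassan sits after Rosa and before Ravi.
No other guest is forced both after Rosa and before Ravi.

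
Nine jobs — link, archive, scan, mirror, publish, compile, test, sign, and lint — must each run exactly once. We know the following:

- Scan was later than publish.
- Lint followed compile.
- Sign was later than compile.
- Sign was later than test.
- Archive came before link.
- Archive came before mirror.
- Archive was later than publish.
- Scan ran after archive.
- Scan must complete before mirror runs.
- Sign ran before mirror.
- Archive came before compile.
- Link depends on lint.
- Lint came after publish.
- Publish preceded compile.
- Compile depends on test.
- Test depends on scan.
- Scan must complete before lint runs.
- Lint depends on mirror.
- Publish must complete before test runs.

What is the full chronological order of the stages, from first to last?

publish, archive, scan, test, compile, sign, mirror, lint, link

The constraints fix every adjacent pair, so only one ordering works:
publish → archive → scan → test → compile → sign → mirror → lint → link.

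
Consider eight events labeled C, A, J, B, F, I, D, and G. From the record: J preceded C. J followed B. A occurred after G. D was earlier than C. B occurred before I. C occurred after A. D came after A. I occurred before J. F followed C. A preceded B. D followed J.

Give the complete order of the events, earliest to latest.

The constraints fix every adjacent pair, so only one ordering works:
G → A → B → I → J → D → C → F.

G, A, B, I, J, D, C, F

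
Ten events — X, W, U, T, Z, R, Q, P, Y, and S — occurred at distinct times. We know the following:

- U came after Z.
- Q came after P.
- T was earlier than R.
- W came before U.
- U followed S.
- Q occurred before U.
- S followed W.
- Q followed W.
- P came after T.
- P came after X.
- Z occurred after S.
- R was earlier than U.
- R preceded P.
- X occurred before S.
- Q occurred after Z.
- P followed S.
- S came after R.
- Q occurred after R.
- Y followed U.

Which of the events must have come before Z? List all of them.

Directly stated before Z: S.
R reaches Z via R → S → Z.
T reaches Z via T → R → S → Z.
W reaches Z via W → S → Z.
Likewise X reaches Z by chaining the stated constraints.
No chain forces Q (or any of the others) ahead of Z.

R, S, T, W, X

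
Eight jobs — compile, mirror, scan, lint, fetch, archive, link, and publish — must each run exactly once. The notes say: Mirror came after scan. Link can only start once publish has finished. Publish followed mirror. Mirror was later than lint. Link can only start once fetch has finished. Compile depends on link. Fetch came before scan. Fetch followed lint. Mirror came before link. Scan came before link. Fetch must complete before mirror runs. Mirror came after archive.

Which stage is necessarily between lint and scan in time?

fetch

Tracing the constraints gives lint → fetch → scan, so fetch sits after lint and before scan.
No other stage is forced both after lint and before scan.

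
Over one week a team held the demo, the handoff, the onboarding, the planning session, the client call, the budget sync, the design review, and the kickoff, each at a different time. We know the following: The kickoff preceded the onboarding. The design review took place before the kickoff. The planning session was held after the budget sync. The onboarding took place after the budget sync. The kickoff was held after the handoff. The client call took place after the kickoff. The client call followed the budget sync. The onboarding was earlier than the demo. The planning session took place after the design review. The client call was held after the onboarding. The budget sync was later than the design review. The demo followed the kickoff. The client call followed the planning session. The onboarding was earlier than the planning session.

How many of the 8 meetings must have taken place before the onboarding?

4

Directly stated before the onboarding: the budget sync and the kickoff.
The design review reaches the onboarding via the design review → the budget sync → the onboarding.
The handoff reaches the onboarding via the handoff → the kickoff → the onboarding.
No chain forces the demo (or any of the others) ahead of the onboarding.
That's the budget sync, the design review, the handoff, and the kickoff — 4 in all.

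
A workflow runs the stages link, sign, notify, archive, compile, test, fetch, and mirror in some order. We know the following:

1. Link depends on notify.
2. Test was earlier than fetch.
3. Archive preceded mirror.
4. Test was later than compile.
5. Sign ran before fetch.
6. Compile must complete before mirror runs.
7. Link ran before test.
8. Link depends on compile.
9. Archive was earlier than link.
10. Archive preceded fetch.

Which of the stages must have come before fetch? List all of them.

Directly stated before fetch: archive, sign, and test.
Compile reaches fetch via compile → test → fetch.
Link reaches fetch via link → test → fetch.
Notify reaches fetch via notify → link → test → fetch.

archive, compile, link, notify, sign, test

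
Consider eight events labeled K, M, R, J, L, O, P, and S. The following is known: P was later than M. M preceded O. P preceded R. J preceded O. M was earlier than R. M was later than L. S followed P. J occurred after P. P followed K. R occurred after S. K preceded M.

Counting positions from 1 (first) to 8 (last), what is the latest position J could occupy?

J must come before O — 1 event forced after it.
Everything else can be placed before J in some valid order, so J can sit as late as position 8 − 1 = 7.

7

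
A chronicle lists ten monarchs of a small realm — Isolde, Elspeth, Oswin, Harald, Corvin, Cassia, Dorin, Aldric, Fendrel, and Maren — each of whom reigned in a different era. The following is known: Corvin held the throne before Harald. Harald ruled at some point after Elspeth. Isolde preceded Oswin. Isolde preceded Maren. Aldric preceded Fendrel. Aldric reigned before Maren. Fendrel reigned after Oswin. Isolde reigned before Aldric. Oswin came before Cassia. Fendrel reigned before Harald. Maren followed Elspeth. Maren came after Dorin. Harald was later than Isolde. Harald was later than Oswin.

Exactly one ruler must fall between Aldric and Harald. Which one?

Fendrel

Tracing the constraints gives Aldric → Fendrel → Harald, so Fendrel sits after Aldric and before Harald.
No other ruler is forced both after Aldric and before Harald.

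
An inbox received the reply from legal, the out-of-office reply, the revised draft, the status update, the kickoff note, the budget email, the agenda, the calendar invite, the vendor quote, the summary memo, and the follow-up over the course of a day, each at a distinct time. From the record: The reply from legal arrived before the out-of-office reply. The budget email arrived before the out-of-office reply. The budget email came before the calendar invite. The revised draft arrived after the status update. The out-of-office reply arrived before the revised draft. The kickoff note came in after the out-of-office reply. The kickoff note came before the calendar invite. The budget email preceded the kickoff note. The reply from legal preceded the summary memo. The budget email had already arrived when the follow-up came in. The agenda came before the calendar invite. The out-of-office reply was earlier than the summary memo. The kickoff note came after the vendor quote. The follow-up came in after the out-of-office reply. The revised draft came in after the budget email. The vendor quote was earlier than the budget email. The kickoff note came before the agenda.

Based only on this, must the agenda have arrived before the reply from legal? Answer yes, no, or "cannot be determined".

no

Tracing the constraints gives the reply from legal → the out-of-office reply → the kickoff note → the agenda, so the reply from legal must come before the agenda.
That means the agenda cannot be before the reply from legal.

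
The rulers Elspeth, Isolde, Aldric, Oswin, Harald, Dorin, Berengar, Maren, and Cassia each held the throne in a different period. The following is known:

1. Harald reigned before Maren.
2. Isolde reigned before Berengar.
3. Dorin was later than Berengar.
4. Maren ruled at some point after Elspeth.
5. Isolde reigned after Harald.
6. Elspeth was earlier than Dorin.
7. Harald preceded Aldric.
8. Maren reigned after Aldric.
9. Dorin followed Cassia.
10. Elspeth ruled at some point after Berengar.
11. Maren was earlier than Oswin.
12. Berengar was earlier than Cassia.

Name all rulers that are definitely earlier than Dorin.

Berengar, Cassia, Elspeth, Harald, Isolde

Directly stated before Dorin: Berengar, Cassia, and Elspeth.
Harald reaches Dorin via Harald → Isolde → Berengar → Dorin.
Isolde reaches Dorin via Isolde → Berengar → Dorin.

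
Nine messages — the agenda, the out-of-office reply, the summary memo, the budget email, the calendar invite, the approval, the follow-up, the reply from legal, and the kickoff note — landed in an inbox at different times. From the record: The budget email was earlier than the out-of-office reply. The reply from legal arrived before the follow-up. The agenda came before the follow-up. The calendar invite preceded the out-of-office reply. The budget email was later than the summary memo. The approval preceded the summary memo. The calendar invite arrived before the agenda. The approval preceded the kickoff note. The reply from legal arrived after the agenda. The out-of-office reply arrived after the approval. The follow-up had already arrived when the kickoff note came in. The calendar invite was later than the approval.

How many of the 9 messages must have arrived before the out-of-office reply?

Directly stated before the out-of-office reply: the approval, the budget email, and the calendar invite.
The summary memo reaches the out-of-office reply via the summary memo → the budget email → the out-of-office reply.
No chain forces the reply from legal (or any of the others) ahead of the out-of-office reply.
That's the approval, the budget email, the calendar invite, and the summary memo — 4 in all.

4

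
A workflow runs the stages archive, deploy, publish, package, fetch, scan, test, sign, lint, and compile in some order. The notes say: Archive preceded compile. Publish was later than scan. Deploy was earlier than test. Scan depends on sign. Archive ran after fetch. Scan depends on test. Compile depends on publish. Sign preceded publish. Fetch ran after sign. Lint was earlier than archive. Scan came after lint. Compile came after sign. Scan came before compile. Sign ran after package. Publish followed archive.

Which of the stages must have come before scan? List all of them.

Directly stated before scan: lint, sign, and test.
Deploy reaches scan via deploy → test → scan.
Package reaches scan via package → sign → scan.

deploy, lint, package, sign, test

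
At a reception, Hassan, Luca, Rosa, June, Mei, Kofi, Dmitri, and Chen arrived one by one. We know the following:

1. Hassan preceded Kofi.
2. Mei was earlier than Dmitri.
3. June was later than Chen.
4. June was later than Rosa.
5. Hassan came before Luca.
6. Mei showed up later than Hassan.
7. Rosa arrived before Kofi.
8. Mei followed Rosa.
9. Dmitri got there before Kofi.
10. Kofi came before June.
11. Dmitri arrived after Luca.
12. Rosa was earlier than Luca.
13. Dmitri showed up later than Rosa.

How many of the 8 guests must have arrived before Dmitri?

Directly stated before Dmitri: Luca, Mei, and Rosa.
Hassan reaches Dmitri via Hassan → Luca → Dmitri.
That's Hassan, Luca, Mei, and Rosa — 4 in all.

4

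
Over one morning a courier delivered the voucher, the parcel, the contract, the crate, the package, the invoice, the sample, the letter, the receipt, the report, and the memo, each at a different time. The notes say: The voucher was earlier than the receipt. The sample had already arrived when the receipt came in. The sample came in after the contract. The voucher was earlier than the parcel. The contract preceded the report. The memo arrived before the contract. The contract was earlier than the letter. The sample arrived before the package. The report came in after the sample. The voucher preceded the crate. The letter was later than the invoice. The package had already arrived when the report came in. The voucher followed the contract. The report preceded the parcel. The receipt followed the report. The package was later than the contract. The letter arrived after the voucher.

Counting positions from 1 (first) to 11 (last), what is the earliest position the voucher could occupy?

3

The contract and the memo must both come before the voucher — 2 forced predecessors.
Nothing else is forced ahead of the voucher, so its earliest slot is position 2 + 1 = 3.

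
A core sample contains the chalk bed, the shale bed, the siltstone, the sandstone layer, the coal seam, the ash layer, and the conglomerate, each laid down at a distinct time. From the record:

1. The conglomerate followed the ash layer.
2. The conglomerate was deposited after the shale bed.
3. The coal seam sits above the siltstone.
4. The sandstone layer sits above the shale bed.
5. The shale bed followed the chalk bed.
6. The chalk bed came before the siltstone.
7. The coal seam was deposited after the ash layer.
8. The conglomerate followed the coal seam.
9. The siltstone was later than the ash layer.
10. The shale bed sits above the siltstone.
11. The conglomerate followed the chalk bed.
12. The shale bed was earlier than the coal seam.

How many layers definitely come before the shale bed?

3

Directly stated before the shale bed: the chalk bed and the siltstone.
The ash layer reaches the shale bed via the ash layer → the siltstone → the shale bed.
That's the ash layer, the chalk bed, and the siltstone — 3 in all.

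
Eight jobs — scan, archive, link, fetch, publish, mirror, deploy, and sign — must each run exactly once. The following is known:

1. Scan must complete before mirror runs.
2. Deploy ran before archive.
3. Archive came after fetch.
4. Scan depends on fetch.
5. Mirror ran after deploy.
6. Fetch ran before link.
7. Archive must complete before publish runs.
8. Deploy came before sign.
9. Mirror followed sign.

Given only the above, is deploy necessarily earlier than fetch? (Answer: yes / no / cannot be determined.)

No chain of stated constraints runs from deploy to fetch, and none runs from fetch to deploy either.
So the relative order of deploy and fetch is not fixed by the given facts.

cannot be determined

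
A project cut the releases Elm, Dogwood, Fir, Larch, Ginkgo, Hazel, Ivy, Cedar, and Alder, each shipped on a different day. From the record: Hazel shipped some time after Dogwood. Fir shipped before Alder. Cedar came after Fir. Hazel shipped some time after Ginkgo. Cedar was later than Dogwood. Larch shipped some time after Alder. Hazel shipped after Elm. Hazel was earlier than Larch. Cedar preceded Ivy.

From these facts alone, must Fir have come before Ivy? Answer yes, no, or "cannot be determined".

Chain the constraints: Fir → Cedar → Ivy. Each link is directly stated, so Fir comes before Ivy.

yes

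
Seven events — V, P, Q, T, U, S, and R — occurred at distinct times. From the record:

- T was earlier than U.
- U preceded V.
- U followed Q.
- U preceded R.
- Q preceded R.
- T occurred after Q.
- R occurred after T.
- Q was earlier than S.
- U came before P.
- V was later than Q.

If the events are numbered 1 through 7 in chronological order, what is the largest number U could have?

U must come before P, R, and V — 3 events forced after it.
Everything else can be placed before U in some valid order, so U can sit as late as position 7 − 3 = 4.

4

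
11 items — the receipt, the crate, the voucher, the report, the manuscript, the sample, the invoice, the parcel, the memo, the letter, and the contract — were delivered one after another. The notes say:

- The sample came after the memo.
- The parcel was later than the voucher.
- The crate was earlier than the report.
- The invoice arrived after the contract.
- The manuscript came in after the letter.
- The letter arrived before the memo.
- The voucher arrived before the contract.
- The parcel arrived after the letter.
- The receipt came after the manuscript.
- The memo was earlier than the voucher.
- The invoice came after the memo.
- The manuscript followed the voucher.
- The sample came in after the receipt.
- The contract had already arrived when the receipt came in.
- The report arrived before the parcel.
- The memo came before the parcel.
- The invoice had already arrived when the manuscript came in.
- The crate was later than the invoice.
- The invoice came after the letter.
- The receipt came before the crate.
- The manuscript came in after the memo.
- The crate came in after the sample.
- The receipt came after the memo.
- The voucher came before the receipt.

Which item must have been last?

Every other item has a chain of constraints placing it before the parcel, so the parcel is last.

the parcel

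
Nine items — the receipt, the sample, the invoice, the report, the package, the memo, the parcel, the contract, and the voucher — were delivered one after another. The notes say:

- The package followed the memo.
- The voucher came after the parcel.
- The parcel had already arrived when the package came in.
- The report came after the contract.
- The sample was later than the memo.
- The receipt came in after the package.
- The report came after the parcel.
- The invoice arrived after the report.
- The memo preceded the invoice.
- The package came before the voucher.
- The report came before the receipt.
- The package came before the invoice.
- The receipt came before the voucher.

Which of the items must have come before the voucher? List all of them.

the contract, the memo, the package, the parcel, the receipt, the report

Directly stated before the voucher: the package, the parcel, and the receipt.
The contract reaches the voucher via the contract → the report → the receipt → the voucher.
The memo reaches the voucher via the memo → the package → the voucher.
The report reaches the voucher via the report → the receipt → the voucher.
No chain forces the invoice (or any of the others) ahead of the voucher.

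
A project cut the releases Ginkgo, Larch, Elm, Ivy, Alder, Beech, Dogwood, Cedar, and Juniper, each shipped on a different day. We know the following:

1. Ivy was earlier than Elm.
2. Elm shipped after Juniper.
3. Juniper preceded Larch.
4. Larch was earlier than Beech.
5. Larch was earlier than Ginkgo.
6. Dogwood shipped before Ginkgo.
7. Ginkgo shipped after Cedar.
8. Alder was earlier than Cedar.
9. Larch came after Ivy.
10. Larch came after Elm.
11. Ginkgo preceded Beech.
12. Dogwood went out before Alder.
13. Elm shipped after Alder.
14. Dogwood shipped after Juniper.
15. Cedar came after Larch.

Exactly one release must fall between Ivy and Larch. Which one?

Elm

Tracing the constraints gives Ivy → Elm → Larch, so Elm sits after Ivy and before Larch.
No other release is forced both after Ivy and before Larch.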